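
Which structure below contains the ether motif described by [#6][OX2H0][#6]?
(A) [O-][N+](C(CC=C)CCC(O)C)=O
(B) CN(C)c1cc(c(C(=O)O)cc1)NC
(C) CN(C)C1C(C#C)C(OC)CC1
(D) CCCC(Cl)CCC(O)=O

C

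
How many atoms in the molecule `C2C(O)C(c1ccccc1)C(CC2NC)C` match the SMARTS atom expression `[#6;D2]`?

7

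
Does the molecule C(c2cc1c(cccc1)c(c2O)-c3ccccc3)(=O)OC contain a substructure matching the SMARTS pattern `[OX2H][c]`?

Yes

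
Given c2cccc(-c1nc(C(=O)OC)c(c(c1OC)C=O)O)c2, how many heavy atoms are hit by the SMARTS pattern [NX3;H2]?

0

Check the 21 heavy atoms by environment: 1× n (aromatic, H0, X2) → no; 6× c (aromatic, H0, X3) → no; 1× C (H1, X3) → no; 2× O (H0, X1) → no; 1× O (H1, X2) → no; 2× O (H0, X2) → no; 2× C (H3, X4) → no; 5× c (aromatic, H1, X3) → no; 1× C (H0, X3) → no.
No environment satisfies the query, so 0 matching atoms.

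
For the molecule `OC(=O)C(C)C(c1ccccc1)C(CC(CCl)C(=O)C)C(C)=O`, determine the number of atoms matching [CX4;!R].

The query [CX4;!R] means: aliphatic carbon with four total connections, not in a ring.
Check the 23 heavy atoms by environment: 9× C (X4, acyclic) → match; 6× c (aromatic, X3, in 6-ring) → no; 1× Cl (X1, acyclic) → no; 3× C (X3, acyclic) → no; 3× O (X1, acyclic) → no; 1× O (X2, acyclic) → no.
That gives 9 matching atoms.

9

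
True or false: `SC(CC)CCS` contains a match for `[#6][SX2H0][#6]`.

False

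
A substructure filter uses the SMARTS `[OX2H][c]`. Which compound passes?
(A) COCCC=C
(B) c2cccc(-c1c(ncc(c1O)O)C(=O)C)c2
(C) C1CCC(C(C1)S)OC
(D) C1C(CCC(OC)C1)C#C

[OX2H][c] describes a hydroxyl oxygen attached to an aromatic carbon (a phenol).
(A) has a methoxy ether (-OCH3) but the oxygen has H0, not H1.
(B) contains a hydroxyl group (-OH), which satisfies every atom and bond constraint.
(C) has a methoxy ether (-OCH3) but the oxygen has H0, not H1.
(D) has a methoxy ether (-OCH3) but the oxygen has H0, not H1.
So the answer is (B).

B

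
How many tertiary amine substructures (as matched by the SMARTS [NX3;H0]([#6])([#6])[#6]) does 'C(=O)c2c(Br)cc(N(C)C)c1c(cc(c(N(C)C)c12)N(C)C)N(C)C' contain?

4

[NX3;H0]([#6])([#6])[#6] is the SMARTS for a tertiary amine: a trivalent nitrogen with no H, bonded to three carbons.
The molecule carries 4 separate instances of a dimethylamino group (-N(CH3)2) meeting every constraint; each maps to a distinct set of atoms, giving 4 matches.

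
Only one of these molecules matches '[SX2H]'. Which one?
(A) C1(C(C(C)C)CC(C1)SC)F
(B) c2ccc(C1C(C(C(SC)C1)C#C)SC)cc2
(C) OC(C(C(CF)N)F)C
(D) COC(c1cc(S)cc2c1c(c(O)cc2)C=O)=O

D

[SX2H] describes an aliphatic sulfur with two connections, one being H (a thiol).
(A) has a methylthio ether (-SCH3) but the sulfur has H0 (bonded to two carbons), not H1.
(B) has a methylthio ether (-SCH3) but the sulfur has H0 (bonded to two carbons), not H1.
(C) has a hydroxyl group (-OH) but it is an -OH, not an -SH.
(D) contains a thiol (-SH), which satisfies every atom and bond constraint.
So the answer is (D).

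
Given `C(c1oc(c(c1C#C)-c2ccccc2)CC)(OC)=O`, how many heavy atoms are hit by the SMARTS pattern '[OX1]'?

The query [OX1] means: aliphatic oxygen with one total connection — typically a carbonyl =O or an oxide.
Check the 19 heavy atoms by environment: 1× o (aromatic, X2) → no; 10× c (aromatic, X3) → no; 1× C (X3) → no; 1× O (X1) → match; 1× O (X2) → no; 3× C (X4) → no; 2× C (X2) → no.
That gives 1 matching atom.

1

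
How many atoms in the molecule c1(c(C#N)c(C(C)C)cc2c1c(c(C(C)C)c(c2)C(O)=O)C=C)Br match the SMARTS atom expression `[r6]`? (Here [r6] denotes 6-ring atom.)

The query [r6] means: r6 matches atoms in a six-membered ring.
Check the 24 heavy atoms by environment: 10× c (aromatic, in 6-ring) → match; 1× Br (acyclic) → no; 10× C (acyclic) → no; 2× O (acyclic) → no; 1× N (acyclic) → no.
That gives 10 matching atoms.

10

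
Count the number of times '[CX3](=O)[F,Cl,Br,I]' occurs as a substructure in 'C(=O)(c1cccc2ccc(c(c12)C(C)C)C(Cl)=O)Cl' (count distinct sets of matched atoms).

[CX3](=O)[F,Cl,Br,I] is the SMARTS for an acyl halide: a carbonyl carbon bonded to a halogen.
The molecule carries 2 separate instances of an acyl chloride (-C(=O)Cl) meeting every constraint; each maps to a distinct set of atoms, giving 2 matches.

2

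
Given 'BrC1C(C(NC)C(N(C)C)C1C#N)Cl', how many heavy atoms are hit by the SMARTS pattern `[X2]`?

1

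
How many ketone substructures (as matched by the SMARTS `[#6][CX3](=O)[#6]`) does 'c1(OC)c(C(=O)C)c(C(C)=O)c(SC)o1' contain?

2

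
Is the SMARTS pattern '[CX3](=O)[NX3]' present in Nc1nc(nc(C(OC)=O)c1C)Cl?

No

The pattern [CX3](=O)[NX3] describes a carbonyl carbon bonded to a trivalent nitrogen — an amide.
The closest candidate here is a primary amino group (-NH2), but the -NH2 is not attached to a carbonyl carbon. No other fragment satisfies the full query, so there is no match.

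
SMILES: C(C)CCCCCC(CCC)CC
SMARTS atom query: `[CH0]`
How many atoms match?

0

Check the 13 heavy atoms by environment: 9× C (H2) → no; 1× C (H1) → no; 3× C (H3) → no.
No environment satisfies the query, so 0 matching atoms.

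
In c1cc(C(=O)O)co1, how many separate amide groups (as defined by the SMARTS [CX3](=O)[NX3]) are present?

[CX3](=O)[NX3] is the SMARTS for an amide: a carbonyl carbon bonded to a trivalent nitrogen.
The molecule has a carboxylic acid group (-C(=O)OH), but the carbonyl is bonded to O, not to an NX3 nitrogen; nothing else fits, so there are 0 matches.

0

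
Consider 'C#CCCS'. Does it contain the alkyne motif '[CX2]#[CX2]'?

Yes

The pattern [CX2]#[CX2] describes a carbon-carbon triple bond — an alkyne.
The molecule carries an ethynyl group (-C#CH), whose atoms satisfy every constraint of the query, so the pattern matches.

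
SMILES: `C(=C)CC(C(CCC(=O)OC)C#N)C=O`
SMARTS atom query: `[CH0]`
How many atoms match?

Check the 15 heavy atoms by environment: 4× C (H2) → no; 4× C (H1) → no; 2× C (H0) → match; 3× O (H0) → no; 1× C (H3) → no; 1× N (H0) → no.
That gives 2 matching atoms.

2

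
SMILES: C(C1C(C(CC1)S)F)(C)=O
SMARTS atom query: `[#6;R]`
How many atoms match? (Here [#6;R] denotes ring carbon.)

5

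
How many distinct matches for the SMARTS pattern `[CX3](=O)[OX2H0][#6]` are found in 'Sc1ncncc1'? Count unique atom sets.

[CX3](=O)[OX2H0][#6] is the SMARTS for an ester: a carbonyl carbon bonded to an oxygen that is itself bonded to carbon (no H on that O).
No fragment in the molecule satisfies every constraint, giving 0 matches.

0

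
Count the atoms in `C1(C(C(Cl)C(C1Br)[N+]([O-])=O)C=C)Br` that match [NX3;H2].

0

The query [NX3;H2] means: aliphatic N with 3 total connections, two of them H — an -NH2 nitrogen (amine or amide).
Check the 13 heavy atoms by environment: 5× C (H1, X4) → no; 1× Cl (H0, X1) → no; 1× N (charge +1, H0, X3) → no; 1× O (charge -1, H0, X1) → no; 1× O (H0, X1) → no; 1× C (H1, X3) → no; 1× C (H2, X3) → no; 2× Br (H0, X1) → no.
No environment satisfies the query, so 0 matching atoms.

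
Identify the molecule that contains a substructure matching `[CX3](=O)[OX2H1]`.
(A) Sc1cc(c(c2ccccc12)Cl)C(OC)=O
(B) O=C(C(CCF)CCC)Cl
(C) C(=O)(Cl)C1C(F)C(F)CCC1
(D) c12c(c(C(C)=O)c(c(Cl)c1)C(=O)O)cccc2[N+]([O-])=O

D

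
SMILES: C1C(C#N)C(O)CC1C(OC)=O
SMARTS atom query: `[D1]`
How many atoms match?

Check the 12 heavy atoms by environment: 3× C (D2) → no; 4× C (D3) → no; 1× N (D1) → match; 2× O (D1) → match; 1× O (D2) → no; 1× C (D1) → match.
Summing the matching environments: 1 + 2 + 1 = 4 matching atoms.

4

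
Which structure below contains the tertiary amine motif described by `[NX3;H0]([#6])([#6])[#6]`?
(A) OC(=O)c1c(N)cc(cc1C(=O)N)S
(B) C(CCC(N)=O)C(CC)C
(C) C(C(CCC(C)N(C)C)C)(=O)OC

C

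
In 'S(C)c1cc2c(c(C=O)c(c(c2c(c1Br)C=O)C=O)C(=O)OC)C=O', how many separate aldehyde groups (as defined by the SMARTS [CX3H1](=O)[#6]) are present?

[CX3H1](=O)[#6] is the SMARTS for an aldehyde: an sp2 carbon with one H, double-bonded to O and single-bonded to carbon.
The molecule carries 4 separate instances of an aldehyde (-CHO) meeting every constraint; each maps to a distinct set of atoms, giving 4 matches.

4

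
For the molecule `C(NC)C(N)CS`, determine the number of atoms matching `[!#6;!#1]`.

The query [!#6;!#1] means: not carbon and not hydrogen — any heteroatom.
Check the 7 heavy atoms by environment: 4× C → no; 1× S → match; 2× N → match.
Summing the matching environments: 1 + 2 = 3 matching atoms.

3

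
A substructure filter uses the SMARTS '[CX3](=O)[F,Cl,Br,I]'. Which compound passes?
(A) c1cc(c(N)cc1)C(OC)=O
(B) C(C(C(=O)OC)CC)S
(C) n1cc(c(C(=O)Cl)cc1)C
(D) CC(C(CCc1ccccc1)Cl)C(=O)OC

C

[CX3](=O)[F,Cl,Br,I] describes a carbonyl carbon bonded to a halogen (an acyl halide).
(A) has a methyl-ester group (-C(=O)OCH3) but the carbonyl is bonded to -O-C, not to a halogen.
(B) has a methyl-ester group (-C(=O)OCH3) but the carbonyl is bonded to -O-C, not to a halogen.
(C) contains an acyl chloride (-C(=O)Cl), which satisfies every atom and bond constraint.
(D) has a chloro substituent but the Cl is not on a carbonyl carbon.
So the answer is (C).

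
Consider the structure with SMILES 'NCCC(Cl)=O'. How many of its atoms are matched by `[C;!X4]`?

1

The query [C;!X4] means: aliphatic carbon that does not have four total connections.
Check the 6 heavy atoms by environment: 2× C (X4) → no; 1× C (X3) → match; 1× O (X1) → no; 1× Cl (X1) → no; 1× N (X3) → no.
That gives 1 matching atom.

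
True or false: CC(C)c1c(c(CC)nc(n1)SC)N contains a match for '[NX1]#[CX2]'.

The pattern [NX1]#[CX2] describes a nitrogen triple-bonded to a two-connected carbon — a nitrile.
The closest candidate here is a primary amino group (-NH2), but the nitrogen is NX3 (three connections), not NX1 triple-bonded. No other fragment satisfies the full query, so there is no match.

False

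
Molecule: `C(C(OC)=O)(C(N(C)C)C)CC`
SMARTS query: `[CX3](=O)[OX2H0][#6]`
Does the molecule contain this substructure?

Yes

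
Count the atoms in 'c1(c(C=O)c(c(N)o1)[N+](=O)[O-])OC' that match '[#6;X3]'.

5

Check the 13 heavy atoms by environment: 1× o (aromatic, X2) → no; 4× c (aromatic, X3) → match; 1× N (charge +1, X3) → no; 1× O (charge -1, X1) → no; 2× O (X1) → no; 1× O (X2) → no; 1× C (X4) → no; 1× N (X3) → no; 1× C (X3) → match.
Summing the matching environments: 4 + 1 = 5 matching atoms.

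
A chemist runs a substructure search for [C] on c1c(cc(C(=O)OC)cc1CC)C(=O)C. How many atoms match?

The query [C] means: uppercase C matches aliphatic (non-aromatic) carbon only.
Check the 15 heavy atoms by environment: 6× c (aromatic) → no; 6× C → match; 3× O → no.
That gives 6 matching atoms.

6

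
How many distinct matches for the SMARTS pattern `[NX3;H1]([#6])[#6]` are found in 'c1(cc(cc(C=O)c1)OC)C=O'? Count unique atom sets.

0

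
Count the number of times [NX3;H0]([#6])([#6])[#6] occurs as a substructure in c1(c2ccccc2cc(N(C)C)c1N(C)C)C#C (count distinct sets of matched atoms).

[NX3;H0]([#6])([#6])[#6] is the SMARTS for a tertiary amine: a trivalent nitrogen with no H, bonded to three carbons.
The molecule carries 2 separate instances of a dimethylamino group (-N(CH3)2) meeting every constraint; each maps to a distinct set of atoms, giving 2 matches.

2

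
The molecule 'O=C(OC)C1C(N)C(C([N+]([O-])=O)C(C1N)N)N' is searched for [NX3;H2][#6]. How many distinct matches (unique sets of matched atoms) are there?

[NX3;H2][#6] is the SMARTS for a primary amine: a trivalent nitrogen with two H attached to carbon.
The molecule carries 4 separate instances of a primary amino group (-NH2) meeting every constraint; each maps to a distinct set of atoms, giving 4 matches.

4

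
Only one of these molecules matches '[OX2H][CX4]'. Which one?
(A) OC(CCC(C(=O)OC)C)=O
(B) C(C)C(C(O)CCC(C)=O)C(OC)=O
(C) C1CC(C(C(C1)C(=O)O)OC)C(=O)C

[OX2H][CX4] describes a hydroxyl oxygen bound to an sp3 (X4) carbon (an aliphatic alcohol).
(A) has a carboxylic acid group (-C(=O)OH) but the -OH is on a CX3 carbonyl carbon, not a CX4 carbon.
(B) contains a hydroxyl group (-OH), which satisfies every atom and bond constraint.
(C) has a methoxy ether (-OCH3) but the oxygen has H0 (ether), not H1.
So the answer is (B).

B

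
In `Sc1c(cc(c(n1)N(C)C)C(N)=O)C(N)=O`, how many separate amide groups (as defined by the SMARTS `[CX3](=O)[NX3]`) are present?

2

[CX3](=O)[NX3] is the SMARTS for an amide: a carbonyl carbon bonded to a trivalent nitrogen.
The molecule carries 2 separate instances of a primary amide (-C(=O)NH2) meeting every constraint; each maps to a distinct set of atoms, giving 2 matches.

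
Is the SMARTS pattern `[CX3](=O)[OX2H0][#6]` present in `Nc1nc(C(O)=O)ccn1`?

No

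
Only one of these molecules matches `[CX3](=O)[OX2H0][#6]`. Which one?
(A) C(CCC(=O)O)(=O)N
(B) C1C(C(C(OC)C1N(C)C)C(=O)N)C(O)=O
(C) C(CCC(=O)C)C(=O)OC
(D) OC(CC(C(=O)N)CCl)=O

C

[CX3](=O)[OX2H0][#6] describes a carbonyl carbon bonded to an oxygen that is itself bonded to carbon (no H on that O) (an ester).
(A) has a carboxylic acid group (-C(=O)OH) but the singly-bonded O carries H (OX2H1, not H0).
(B) has a primary amide (-C(=O)NH2) but the carbonyl is bonded to N, not to an O-C linkage.
(C) contains a methyl-ester group (-C(=O)OCH3), which satisfies every atom and bond constraint.
(D) has a carboxylic acid group (-C(=O)OH) but the singly-bonded O carries H (OX2H1, not H0).
So the answer is (C).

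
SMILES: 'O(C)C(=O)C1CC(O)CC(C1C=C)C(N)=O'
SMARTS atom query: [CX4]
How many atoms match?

7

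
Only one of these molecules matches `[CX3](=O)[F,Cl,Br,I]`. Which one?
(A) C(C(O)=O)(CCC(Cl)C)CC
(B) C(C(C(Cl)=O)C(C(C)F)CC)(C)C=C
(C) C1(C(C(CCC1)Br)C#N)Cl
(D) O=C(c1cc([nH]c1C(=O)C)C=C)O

[CX3](=O)[F,Cl,Br,I] describes a carbonyl carbon bonded to a halogen (an acyl halide).
(A) has a chloro substituent but the Cl is not on a carbonyl carbon.
(B) contains an acyl chloride (-C(=O)Cl), which satisfies every atom and bond constraint.
(C) has a chloro substituent but the Cl is not on a carbonyl carbon.
(D) has a carboxylic acid group (-C(=O)OH) but the carbonyl is bonded to -OH, not to a halogen.
So the answer is (B).

B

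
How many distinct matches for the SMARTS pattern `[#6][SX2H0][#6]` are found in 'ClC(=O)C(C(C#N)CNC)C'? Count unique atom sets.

0

[#6][SX2H0][#6] is the SMARTS for a thioether: an aliphatic sulfur bridging two carbons with no H on the sulfur.
No fragment in the molecule satisfies every constraint, giving 0 matches.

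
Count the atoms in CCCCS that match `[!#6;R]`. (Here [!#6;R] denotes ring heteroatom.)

Check the 5 heavy atoms by environment: 4× C (acyclic) → no; 1× S (acyclic) → no.
No environment satisfies the query, so 0 matching atoms.

0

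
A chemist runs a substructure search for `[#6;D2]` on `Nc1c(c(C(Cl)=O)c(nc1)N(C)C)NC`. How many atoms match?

1

The query [#6;D2] means: any carbon bonded to exactly two heavy atoms.
Check the 15 heavy atoms by environment: 1× n (aromatic, D2) → no; 1× c (aromatic, D2) → match; 4× c (aromatic, D3) → no; 1× N (D3) → no; 3× C (D1) → no; 1× C (D3) → no; 1× O (D1) → no; 1× Cl (D1) → no; 1× N (D1) → no; 1× N (D2) → no.
That gives 1 matching atom.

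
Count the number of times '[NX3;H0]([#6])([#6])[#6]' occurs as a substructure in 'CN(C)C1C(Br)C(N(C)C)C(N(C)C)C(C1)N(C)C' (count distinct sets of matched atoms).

[NX3;H0]([#6])([#6])[#6] is the SMARTS for a tertiary amine: a trivalent nitrogen with no H, bonded to three carbons.
The molecule carries 4 separate instances of a dimethylamino group (-N(CH3)2) meeting every constraint; each maps to a distinct set of atoms, giving 4 matches.

4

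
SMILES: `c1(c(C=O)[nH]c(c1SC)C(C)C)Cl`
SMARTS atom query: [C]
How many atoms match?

Check the 13 heavy atoms by environment: 1× n (aromatic) → no; 4× c (aromatic) → no; 1× S → no; 5× C → match; 1× Cl → no; 1× O → no.
That gives 5 matching atoms.

5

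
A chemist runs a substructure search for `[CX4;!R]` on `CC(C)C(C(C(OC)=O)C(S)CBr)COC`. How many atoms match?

10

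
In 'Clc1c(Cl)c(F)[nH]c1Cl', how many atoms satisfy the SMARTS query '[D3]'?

The query [D3] means: atom with exactly three heavy-atom neighbours.
Check the 9 heavy atoms by environment: 1× n (aromatic, D2) → no; 4× c (aromatic, D3) → match; 3× Cl (D1) → no; 1× F (D1) → no.
That gives 4 matching atoms.

4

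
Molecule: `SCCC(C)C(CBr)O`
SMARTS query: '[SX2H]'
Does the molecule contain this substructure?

Yes

The pattern [SX2H] describes an aliphatic sulfur with two connections, one being H — a thiol.
The molecule carries a thiol (-SH), whose atoms satisfy every constraint of the query, so the pattern matches.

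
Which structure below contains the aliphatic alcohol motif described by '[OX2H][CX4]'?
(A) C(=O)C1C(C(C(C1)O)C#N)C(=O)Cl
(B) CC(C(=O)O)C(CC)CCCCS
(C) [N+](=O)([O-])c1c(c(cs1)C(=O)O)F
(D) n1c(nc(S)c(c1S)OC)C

[OX2H][CX4] describes a hydroxyl oxygen bound to an sp3 (X4) carbon (an aliphatic alcohol).
(A) contains a hydroxyl group (-OH), which satisfies every atom and bond constraint.
(B) has a carboxylic acid group (-C(=O)OH) but the -OH is on a CX3 carbonyl carbon, not a CX4 carbon.
(C) has a carboxylic acid group (-C(=O)OH) but the -OH is on a CX3 carbonyl carbon, not a CX4 carbon.
(D) has a methoxy ether (-OCH3) but the oxygen has H0 (ether), not H1.
So the answer is (A).

A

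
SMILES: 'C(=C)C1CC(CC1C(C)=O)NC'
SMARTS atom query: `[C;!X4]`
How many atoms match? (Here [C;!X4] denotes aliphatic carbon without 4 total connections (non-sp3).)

3

The query [C;!X4] means: aliphatic carbon that does not have four total connections.
Check the 12 heavy atoms by environment: 7× C (X4) → no; 1× N (X3) → no; 3× C (X3) → match; 1× O (X1) → no.
That gives 3 matching atoms.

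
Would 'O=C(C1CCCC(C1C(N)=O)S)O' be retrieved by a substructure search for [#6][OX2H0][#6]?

The pattern [#6][OX2H0][#6] describes an aliphatic oxygen bridging two carbons with no H on the oxygen — an ether.
The closest candidate here is a carboxylic acid group (-C(=O)OH), but the -OH oxygen has H1; the =O is OX1, not OX2. No other fragment satisfies the full query, so there is no match.

No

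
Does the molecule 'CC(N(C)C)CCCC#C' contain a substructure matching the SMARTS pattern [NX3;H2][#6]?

No

The pattern [NX3;H2][#6] describes a trivalent nitrogen with two H attached to carbon — a primary amine.
The closest candidate here is a dimethylamino group (-N(CH3)2), but the nitrogen has H0, not H2. No other fragment satisfies the full query, so there is no match.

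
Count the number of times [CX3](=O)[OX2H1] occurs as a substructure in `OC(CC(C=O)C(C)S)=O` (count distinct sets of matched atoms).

[CX3](=O)[OX2H1] is the SMARTS for a carboxylic acid: an sp2 carbon double-bonded to O and single-bonded to an -OH oxygen.
Exactly one fragment in the molecule meets all constraints, giving 1 match.

1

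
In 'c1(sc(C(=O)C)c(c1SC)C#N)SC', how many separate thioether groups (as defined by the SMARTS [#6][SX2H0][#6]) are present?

2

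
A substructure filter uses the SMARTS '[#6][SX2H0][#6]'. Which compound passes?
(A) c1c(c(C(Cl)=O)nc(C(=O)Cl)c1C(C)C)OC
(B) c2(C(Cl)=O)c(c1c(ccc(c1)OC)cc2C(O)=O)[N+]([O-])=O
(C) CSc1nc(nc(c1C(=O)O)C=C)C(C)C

C

[#6][SX2H0][#6] describes an aliphatic sulfur bridging two carbons with no H on the sulfur (a thioether).
(A) has a methoxy ether (-OCH3) but the bridging atom is O, not S.
(B) has a methoxy ether (-OCH3) but the bridging atom is O, not S.
(C) contains a methylthio ether (-SCH3), which satisfies every atom and bond constraint.
So the answer is (C).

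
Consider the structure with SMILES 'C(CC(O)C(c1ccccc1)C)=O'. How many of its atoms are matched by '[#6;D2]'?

7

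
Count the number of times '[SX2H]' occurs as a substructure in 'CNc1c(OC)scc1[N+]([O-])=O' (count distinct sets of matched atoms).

0

[SX2H] is the SMARTS for a thiol: an aliphatic sulfur with two connections, one being H.
No fragment in the molecule satisfies every constraint, giving 0 matches.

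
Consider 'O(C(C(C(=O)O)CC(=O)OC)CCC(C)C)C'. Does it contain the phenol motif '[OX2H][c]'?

The pattern [OX2H][c] describes a hydroxyl oxygen attached to an aromatic carbon — a phenol.
The closest candidate here is a methoxy ether (-OCH3), but the oxygen has H0, not H1. No other fragment satisfies the full query, so there is no match.

No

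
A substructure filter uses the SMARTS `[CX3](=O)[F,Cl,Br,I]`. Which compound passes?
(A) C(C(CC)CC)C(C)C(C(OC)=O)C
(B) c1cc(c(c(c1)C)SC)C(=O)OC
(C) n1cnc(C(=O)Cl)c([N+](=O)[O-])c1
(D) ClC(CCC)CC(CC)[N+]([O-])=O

C

[CX3](=O)[F,Cl,Br,I] describes a carbonyl carbon bonded to a halogen (an acyl halide).
(A) has a methyl-ester group (-C(=O)OCH3) but the carbonyl is bonded to -O-C, not to a halogen.
(B) has a methyl-ester group (-C(=O)OCH3) but the carbonyl is bonded to -O-C, not to a halogen.
(C) contains an acyl chloride (-C(=O)Cl), which satisfies every atom and bond constraint.
(D) has a chloro substituent but the Cl is not on a carbonyl carbon.
So the answer is (C).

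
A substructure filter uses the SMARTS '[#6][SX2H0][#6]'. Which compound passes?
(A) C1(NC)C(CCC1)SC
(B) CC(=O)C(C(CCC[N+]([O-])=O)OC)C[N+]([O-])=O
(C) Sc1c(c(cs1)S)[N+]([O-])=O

A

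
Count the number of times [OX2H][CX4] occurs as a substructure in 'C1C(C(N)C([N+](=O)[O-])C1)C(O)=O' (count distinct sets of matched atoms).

0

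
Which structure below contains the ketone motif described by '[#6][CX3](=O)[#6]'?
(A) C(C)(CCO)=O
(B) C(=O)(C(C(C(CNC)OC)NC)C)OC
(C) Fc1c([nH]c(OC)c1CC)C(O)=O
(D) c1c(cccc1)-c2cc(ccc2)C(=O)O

A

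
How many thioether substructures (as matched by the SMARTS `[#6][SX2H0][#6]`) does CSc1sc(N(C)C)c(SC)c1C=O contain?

2

[#6][SX2H0][#6] is the SMARTS for a thioether: an aliphatic sulfur bridging two carbons with no H on the sulfur.
The molecule carries 2 separate instances of a methylthio ether (-SCH3) meeting every constraint; each maps to a distinct set of atoms, giving 2 matches.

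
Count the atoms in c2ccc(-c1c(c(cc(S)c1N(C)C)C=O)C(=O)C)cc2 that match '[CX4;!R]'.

3

Check the 21 heavy atoms by environment: 12× c (aromatic, X3, in 6-ring) → no; 2× C (X3, acyclic) → no; 2× O (X1, acyclic) → no; 1× N (X3, acyclic) → no; 3× C (X4, acyclic) → match; 1× S (X2, acyclic) → no.
That gives 3 matching atoms.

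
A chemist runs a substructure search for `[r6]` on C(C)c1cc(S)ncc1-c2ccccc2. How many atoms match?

12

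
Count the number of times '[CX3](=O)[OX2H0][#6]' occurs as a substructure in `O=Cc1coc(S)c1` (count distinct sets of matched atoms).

0

[CX3](=O)[OX2H0][#6] is the SMARTS for an ester: a carbonyl carbon bonded to an oxygen that is itself bonded to carbon (no H on that O).
No fragment in the molecule satisfies every constraint, giving 0 matches.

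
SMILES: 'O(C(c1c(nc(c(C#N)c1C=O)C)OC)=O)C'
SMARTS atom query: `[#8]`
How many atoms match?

4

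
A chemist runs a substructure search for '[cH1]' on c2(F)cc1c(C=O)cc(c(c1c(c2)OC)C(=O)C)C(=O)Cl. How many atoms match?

The query [cH1] means: aromatic carbon bearing exactly one hydrogen.
Check the 21 heavy atoms by environment: 7× c (aromatic, H0) → no; 3× c (aromatic, H1) → match; 4× O (H0) → no; 2× C (H3) → no; 2× C (H0) → no; 1× Cl (H0) → no; 1× C (H1) → no; 1× F (H0) → no.
That gives 3 matching atoms.

3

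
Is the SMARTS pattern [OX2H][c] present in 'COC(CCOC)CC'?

The pattern [OX2H][c] describes a hydroxyl oxygen attached to an aromatic carbon — a phenol.
The closest candidate here is a methoxy ether (-OCH3), but the oxygen has H0, not H1. No other fragment satisfies the full query, so there is no match.

No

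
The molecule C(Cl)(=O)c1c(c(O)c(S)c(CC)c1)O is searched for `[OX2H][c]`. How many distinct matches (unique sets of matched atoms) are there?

2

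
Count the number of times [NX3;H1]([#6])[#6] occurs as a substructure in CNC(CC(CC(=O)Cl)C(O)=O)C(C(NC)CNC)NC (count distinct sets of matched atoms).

4

[NX3;H1]([#6])[#6] is the SMARTS for a secondary amine: a trivalent nitrogen with one H, bonded to two carbons.
The molecule carries 4 separate instances of an N-methylamino group (-NHCH3) meeting every constraint; each maps to a distinct set of atoms, giving 4 matches.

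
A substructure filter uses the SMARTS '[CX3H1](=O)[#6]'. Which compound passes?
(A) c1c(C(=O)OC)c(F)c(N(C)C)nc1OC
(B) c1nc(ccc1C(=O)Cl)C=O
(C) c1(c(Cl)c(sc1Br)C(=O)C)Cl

B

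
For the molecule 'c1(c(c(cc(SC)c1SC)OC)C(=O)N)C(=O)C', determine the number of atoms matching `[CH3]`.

4

The query [CH3] means: aliphatic carbon with exactly three hydrogens.
Check the 18 heavy atoms by environment: 1× c (aromatic, H1) → no; 5× c (aromatic, H0) → no; 2× C (H0) → no; 3× O (H0) → no; 4× C (H3) → match; 2× S (H0) → no; 1× N (H2) → no.
That gives 4 matching atoms.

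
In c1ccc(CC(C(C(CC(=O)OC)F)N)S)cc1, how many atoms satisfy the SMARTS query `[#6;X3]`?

Check the 18 heavy atoms by environment: 6× C (X4) → no; 1× S (X2) → no; 1× F (X1) → no; 1× N (X3) → no; 1× C (X3) → match; 1× O (X1) → no; 1× O (X2) → no; 6× c (aromatic, X3) → match.
Summing the matching environments: 1 + 6 = 7 matching atoms.

7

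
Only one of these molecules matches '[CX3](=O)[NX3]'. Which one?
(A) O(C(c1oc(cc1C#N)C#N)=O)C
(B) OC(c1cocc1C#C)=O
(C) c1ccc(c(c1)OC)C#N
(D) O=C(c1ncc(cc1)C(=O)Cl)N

[CX3](=O)[NX3] describes a carbonyl carbon bonded to a trivalent nitrogen (an amide).
(A) has a methyl-ester group (-C(=O)OCH3) but the carbonyl is bonded to O, not to an NX3 nitrogen.
(B) has a carboxylic acid group (-C(=O)OH) but the carbonyl is bonded to O, not to an NX3 nitrogen.
(C) has a nitrile (-C#N) but the nitrile N is NX1 (triple-bonded), not NX3.
(D) contains a primary amide (-C(=O)NH2), which satisfies every atom and bond constraint.
So the answer is (D).

D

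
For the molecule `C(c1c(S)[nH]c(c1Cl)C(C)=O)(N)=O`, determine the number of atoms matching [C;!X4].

2

The query [C;!X4] means: aliphatic carbon that does not have four total connections.
Check the 13 heavy atoms by environment: 1× n (aromatic, X3) → no; 4× c (aromatic, X3) → no; 2× C (X3) → match; 2× O (X1) → no; 1× C (X4) → no; 1× N (X3) → no; 1× Cl (X1) → no; 1× S (X2) → no.
That gives 2 matching atoms.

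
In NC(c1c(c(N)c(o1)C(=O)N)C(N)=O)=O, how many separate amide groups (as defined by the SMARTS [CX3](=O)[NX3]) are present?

[CX3](=O)[NX3] is the SMARTS for an amide: a carbonyl carbon bonded to a trivalent nitrogen.
The molecule carries 3 separate instances of a primary amide (-C(=O)NH2) meeting every constraint; each maps to a distinct set of atoms, giving 3 matches.

3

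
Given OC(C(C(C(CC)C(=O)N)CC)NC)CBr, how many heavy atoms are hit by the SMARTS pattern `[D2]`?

The query [D2] means: atom with exactly two heavy-atom neighbours.
Check the 16 heavy atoms by environment: 3× C (D2) → match; 5× C (D3) → no; 3× C (D1) → no; 2× O (D1) → no; 1× N (D1) → no; 1× Br (D1) → no; 1× N (D2) → match.
Summing the matching environments: 3 + 1 = 4 matching atoms.

4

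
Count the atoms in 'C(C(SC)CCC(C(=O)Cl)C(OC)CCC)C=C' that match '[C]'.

14

The query [C] means: uppercase C matches aliphatic (non-aromatic) carbon only.
Check the 18 heavy atoms by environment: 14× C → match; 1× S → no; 2× O → no; 1× Cl → no.
That gives 14 matching atoms.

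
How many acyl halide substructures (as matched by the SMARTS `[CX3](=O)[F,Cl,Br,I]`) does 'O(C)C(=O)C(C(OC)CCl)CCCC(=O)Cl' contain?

[CX3](=O)[F,Cl,Br,I] is the SMARTS for an acyl halide: a carbonyl carbon bonded to a halogen.
Exactly one fragment in the molecule meets all constraints, giving 1 match.

1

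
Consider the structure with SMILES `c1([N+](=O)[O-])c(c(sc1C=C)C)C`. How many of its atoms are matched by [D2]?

2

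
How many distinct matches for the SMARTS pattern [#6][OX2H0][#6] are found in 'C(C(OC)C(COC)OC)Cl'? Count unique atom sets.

3

[#6][OX2H0][#6] is the SMARTS for an ether: an aliphatic oxygen bridging two carbons with no H on the oxygen.
The molecule carries 3 separate instances of a methoxy ether (-OCH3) meeting every constraint; each maps to a distinct set of atoms, giving 3 matches.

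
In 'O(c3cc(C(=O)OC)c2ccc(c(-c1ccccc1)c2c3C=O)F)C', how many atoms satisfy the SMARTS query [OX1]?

The query [OX1] means: aliphatic oxygen with one total connection — typically a carbonyl =O or an oxide.
Check the 25 heavy atoms by environment: 16× c (aromatic, X3) → no; 2× C (X3) → no; 2× O (X1) → match; 2× O (X2) → no; 2× C (X4) → no; 1× F (X1) → no.
That gives 2 matching atoms.

2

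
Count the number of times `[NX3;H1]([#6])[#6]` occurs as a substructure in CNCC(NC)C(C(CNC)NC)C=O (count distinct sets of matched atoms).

4

[NX3;H1]([#6])[#6] is the SMARTS for a secondary amine: a trivalent nitrogen with one H, bonded to two carbons.
The molecule carries 4 separate instances of an N-methylamino group (-NHCH3) meeting every constraint; each maps to a distinct set of atoms, giving 4 matches.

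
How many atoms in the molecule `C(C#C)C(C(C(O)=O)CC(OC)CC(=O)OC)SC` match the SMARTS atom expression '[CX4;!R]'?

9

The query [CX4;!R] means: aliphatic carbon with four total connections, not in a ring.
Check the 19 heavy atoms by environment: 9× C (X4, acyclic) → match; 3× O (X2, acyclic) → no; 2× C (X2, acyclic) → no; 2× C (X3, acyclic) → no; 2× O (X1, acyclic) → no; 1× S (X2, acyclic) → no.
That gives 9 matching atoms.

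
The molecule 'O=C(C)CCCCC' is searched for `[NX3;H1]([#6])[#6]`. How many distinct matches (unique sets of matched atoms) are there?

[NX3;H1]([#6])[#6] is the SMARTS for a secondary amine: a trivalent nitrogen with one H, bonded to two carbons.
No fragment in the molecule satisfies every constraint, giving 0 matches.

0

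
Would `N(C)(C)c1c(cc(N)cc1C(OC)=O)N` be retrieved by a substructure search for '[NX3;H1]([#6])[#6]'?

No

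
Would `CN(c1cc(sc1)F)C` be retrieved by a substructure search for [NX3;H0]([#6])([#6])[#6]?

The pattern [NX3;H0]([#6])([#6])[#6] describes a trivalent nitrogen with no H, bonded to three carbons — a tertiary amine.
The molecule carries a dimethylamino group (-N(CH3)2), whose atoms satisfy every constraint of the query, so the pattern matches.

Yes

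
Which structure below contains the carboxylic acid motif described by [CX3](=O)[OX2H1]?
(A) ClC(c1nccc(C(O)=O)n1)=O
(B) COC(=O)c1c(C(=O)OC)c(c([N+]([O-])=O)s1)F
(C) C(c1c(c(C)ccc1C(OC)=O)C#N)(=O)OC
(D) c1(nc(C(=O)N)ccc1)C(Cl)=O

A

[CX3](=O)[OX2H1] describes an sp2 carbon double-bonded to O and single-bonded to an -OH oxygen (a carboxylic acid).
(A) contains a carboxylic acid group (-C(=O)OH), which satisfies every atom and bond constraint.
(B) has a methyl-ester group (-C(=O)OCH3) but the singly-bonded O has no H (OX2H0, not OX2H1).
(C) has a methyl-ester group (-C(=O)OCH3) but the singly-bonded O has no H (OX2H0, not OX2H1).
(D) has an acyl chloride (-C(=O)Cl) but the carbonyl is bonded to Cl, not to an -OH oxygen.
So the answer is (A).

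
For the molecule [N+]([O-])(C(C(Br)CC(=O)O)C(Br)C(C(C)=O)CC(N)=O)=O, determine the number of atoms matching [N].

2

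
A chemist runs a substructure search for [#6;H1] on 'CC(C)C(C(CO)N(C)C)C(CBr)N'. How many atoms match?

4

Check the 14 heavy atoms by environment: 2× C (H2) → no; 4× C (H1) → match; 1× N (H2) → no; 1× Br (H0) → no; 1× N (H0) → no; 4× C (H3) → no; 1× O (H1) → no.
That gives 4 matching atoms.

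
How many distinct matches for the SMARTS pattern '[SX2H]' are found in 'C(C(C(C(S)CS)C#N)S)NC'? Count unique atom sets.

3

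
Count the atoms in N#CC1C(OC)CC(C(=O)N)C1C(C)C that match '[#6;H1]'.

The query [#6;H1] means: any carbon bearing exactly one hydrogen.
Check the 15 heavy atoms by environment: 5× C (H1) → match; 1× C (H2) → no; 2× C (H0) → no; 2× O (H0) → no; 1× N (H2) → no; 1× N (H0) → no; 3× C (H3) → no.
That gives 5 matching atoms.

5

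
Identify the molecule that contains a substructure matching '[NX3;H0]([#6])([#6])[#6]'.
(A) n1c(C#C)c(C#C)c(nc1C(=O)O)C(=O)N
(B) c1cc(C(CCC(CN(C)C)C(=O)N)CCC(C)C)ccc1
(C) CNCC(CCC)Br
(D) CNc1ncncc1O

B

[NX3;H0]([#6])([#6])[#6] describes a trivalent nitrogen with no H, bonded to three carbons (a tertiary amine).
(A) has a primary amide (-C(=O)NH2) but the amide nitrogen has H2 and only one carbon neighbour.
(B) contains a dimethylamino group (-N(CH3)2), which satisfies every atom and bond constraint.
(C) has an N-methylamino group (-NHCH3) but the nitrogen still has one H (H1), not H0.
(D) has an N-methylamino group (-NHCH3) but the nitrogen still has one H (H1), not H0.
So the answer is (B).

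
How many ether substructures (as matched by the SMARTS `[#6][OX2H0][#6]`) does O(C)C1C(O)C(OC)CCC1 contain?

[#6][OX2H0][#6] is the SMARTS for an ether: an aliphatic oxygen bridging two carbons with no H on the oxygen.
The molecule carries 2 separate instances of a methoxy ether (-OCH3) meeting every constraint; each maps to a distinct set of atoms, giving 2 matches.

2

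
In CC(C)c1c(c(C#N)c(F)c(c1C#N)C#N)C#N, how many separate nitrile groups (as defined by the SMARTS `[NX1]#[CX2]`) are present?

4

[NX1]#[CX2] is the SMARTS for a nitrile: a nitrogen triple-bonded to a two-connected carbon.
The molecule carries 4 separate instances of a nitrile (-C#N) meeting every constraint; each maps to a distinct set of atoms, giving 4 matches.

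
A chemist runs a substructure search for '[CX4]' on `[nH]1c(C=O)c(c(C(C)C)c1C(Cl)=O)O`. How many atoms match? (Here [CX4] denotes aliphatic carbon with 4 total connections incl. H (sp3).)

3

The query [CX4] means: C with X4: aliphatic carbon with exactly 4 total connections (bonds + H).
Check the 14 heavy atoms by environment: 1× n (aromatic, X3) → no; 4× c (aromatic, X3) → no; 2× C (X3) → no; 2× O (X1) → no; 1× Cl (X1) → no; 1× O (X2) → no; 3× C (X4) → match.
That gives 3 matching atoms.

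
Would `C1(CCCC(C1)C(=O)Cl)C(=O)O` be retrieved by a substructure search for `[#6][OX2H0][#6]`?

No

The pattern [#6][OX2H0][#6] describes an aliphatic oxygen bridging two carbons with no H on the oxygen — an ether.
The closest candidate here is a carboxylic acid group (-C(=O)OH), but the -OH oxygen has H1; the =O is OX1, not OX2. No other fragment satisfies the full query, so there is no match.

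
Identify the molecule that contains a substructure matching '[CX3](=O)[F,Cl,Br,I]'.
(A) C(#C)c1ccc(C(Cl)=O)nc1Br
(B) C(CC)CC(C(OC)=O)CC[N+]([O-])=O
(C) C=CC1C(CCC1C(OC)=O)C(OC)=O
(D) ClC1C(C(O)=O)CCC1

[CX3](=O)[F,Cl,Br,I] describes a carbonyl carbon bonded to a halogen (an acyl halide).
(A) contains an acyl chloride (-C(=O)Cl), which satisfies every atom and bond constraint.
(B) has a methyl-ester group (-C(=O)OCH3) but the carbonyl is bonded to -O-C, not to a halogen.
(C) has a methyl-ester group (-C(=O)OCH3) but the carbonyl is bonded to -O-C, not to a halogen.
(D) has a carboxylic acid group (-C(=O)OH) but the carbonyl is bonded to -OH, not to a halogen.
So the answer is (A).

A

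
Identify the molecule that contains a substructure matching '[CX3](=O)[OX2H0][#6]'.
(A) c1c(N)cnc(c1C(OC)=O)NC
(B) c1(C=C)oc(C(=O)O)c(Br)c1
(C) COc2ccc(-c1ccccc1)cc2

A

[CX3](=O)[OX2H0][#6] describes a carbonyl carbon bonded to an oxygen that is itself bonded to carbon (no H on that O) (an ester).
(A) contains a methyl-ester group (-C(=O)OCH3), which satisfies every atom and bond constraint.
(B) has a carboxylic acid group (-C(=O)OH) but the singly-bonded O carries H (OX2H1, not H0).
(C) has a methoxy ether (-OCH3) but the ether oxygen is not adjacent to a C=O carbon.
So the answer is (A).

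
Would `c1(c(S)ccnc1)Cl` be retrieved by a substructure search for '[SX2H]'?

The pattern [SX2H] describes an aliphatic sulfur with two connections, one being H — a thiol.
The molecule carries a thiol (-SH), whose atoms satisfy every constraint of the query, so the pattern matches.

Yes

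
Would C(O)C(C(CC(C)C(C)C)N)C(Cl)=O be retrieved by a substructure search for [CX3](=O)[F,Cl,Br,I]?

The pattern [CX3](=O)[F,Cl,Br,I] describes a carbonyl carbon bonded to a halogen — an acyl halide.
The molecule carries an acyl chloride (-C(=O)Cl), whose atoms satisfy every constraint of the query, so the pattern matches.

Yes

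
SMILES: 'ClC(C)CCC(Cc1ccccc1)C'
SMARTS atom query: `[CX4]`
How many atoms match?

7

The query [CX4] means: C with X4: aliphatic carbon with exactly 4 total connections (bonds + H).
Check the 14 heavy atoms by environment: 7× C (X4) → match; 6× c (aromatic, X3) → no; 1× Cl (X1) → no.
That gives 7 matching atoms.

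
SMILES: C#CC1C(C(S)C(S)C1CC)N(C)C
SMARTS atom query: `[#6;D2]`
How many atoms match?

2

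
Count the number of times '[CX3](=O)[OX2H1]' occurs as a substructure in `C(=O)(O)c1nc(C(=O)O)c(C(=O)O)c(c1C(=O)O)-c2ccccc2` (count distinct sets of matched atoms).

[CX3](=O)[OX2H1] is the SMARTS for a carboxylic acid: an sp2 carbon double-bonded to O and single-bonded to an -OH oxygen.
The molecule carries 4 separate instances of a carboxylic acid group (-C(=O)OH) meeting every constraint; each maps to a distinct set of atoms, giving 4 matches.

4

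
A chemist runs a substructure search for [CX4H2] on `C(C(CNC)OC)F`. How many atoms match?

Check the 8 heavy atoms by environment: 2× C (H2, X4) → match; 1× C (H1, X4) → no; 1× O (H0, X2) → no; 2× C (H3, X4) → no; 1× N (H1, X3) → no; 1× F (H0, X1) → no.
That gives 2 matching atoms.

2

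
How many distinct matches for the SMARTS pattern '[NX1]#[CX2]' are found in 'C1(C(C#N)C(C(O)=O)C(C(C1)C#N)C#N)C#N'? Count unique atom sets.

[NX1]#[CX2] is the SMARTS for a nitrile: a nitrogen triple-bonded to a two-connected carbon.
The molecule carries 4 separate instances of a nitrile (-C#N) meeting every constraint; each maps to a distinct set of atoms, giving 4 matches.

4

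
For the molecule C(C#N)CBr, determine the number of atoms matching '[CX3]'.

0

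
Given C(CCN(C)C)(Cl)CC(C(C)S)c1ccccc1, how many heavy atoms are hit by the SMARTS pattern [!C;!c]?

3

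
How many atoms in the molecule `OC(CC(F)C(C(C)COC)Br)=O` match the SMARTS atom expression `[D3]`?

The query [D3] means: atom with exactly three heavy-atom neighbours.
Check the 13 heavy atoms by environment: 2× C (D2) → no; 4× C (D3) → match; 1× O (D2) → no; 2× C (D1) → no; 2× O (D1) → no; 1× Br (D1) → no; 1× F (D1) → no.
That gives 4 matching atoms.

4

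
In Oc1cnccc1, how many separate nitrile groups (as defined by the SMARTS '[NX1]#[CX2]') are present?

[NX1]#[CX2] is the SMARTS for a nitrile: a nitrogen triple-bonded to a two-connected carbon.
No fragment in the molecule satisfies every constraint, giving 0 matches.

0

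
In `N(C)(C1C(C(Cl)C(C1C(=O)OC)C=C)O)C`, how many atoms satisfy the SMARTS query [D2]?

2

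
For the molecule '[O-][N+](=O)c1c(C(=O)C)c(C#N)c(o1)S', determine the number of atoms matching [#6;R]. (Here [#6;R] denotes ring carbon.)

Check the 14 heavy atoms by environment: 1× o (aromatic, in 5-ring) → no; 4× c (aromatic, in 5-ring) → match; 1× S (acyclic) → no; 3× C (acyclic) → no; 2× O (acyclic) → no; 1× N (charge +1, acyclic) → no; 1× O (charge -1, acyclic) → no; 1× N (acyclic) → no.
That gives 4 matching atoms.

4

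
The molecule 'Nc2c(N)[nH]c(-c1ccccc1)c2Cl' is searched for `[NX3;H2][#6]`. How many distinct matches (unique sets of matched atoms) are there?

[NX3;H2][#6] is the SMARTS for a primary amine: a trivalent nitrogen with two H attached to carbon.
The molecule carries 2 separate instances of a primary amino group (-NH2) meeting every constraint; each maps to a distinct set of atoms, giving 2 matches.

2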